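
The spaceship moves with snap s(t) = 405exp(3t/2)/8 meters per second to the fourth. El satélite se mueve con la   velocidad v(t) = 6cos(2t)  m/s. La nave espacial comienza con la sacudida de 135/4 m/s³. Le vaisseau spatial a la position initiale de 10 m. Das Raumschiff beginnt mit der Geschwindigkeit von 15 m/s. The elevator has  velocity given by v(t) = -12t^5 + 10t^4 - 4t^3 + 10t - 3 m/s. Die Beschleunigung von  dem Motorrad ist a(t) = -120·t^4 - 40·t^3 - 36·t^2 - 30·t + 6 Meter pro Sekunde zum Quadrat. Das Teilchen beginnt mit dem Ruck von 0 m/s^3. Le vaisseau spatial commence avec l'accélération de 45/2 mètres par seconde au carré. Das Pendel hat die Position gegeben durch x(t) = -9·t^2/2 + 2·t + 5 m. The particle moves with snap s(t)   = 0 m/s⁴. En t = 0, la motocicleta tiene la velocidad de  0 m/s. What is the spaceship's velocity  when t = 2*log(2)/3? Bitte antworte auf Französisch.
Nous devons trouver la primitive de notre équation du snap s(t) = 405·exp(3·t/2)/8 3 fois. En prenant ∫s(t)dt et en appliquant j(0) = 135/4, nous trouvons j(t) = 135·exp(3·t/2)/4. L'intégrale du jerk est l'accélération. En utilisant a(0) = 45/2, nous obtenons a(t) = 45·exp(3·t/2)/2. En prenant ∫a(t)dt et en appliquant v(0) = 15, nous trouvons v(t) = 15·exp(3·t/2). Nous avons la vitesse v(t) = 15·exp(3·t/2). En substituant t = 2*log(2)/3: v(2*log(2)/3) = 30.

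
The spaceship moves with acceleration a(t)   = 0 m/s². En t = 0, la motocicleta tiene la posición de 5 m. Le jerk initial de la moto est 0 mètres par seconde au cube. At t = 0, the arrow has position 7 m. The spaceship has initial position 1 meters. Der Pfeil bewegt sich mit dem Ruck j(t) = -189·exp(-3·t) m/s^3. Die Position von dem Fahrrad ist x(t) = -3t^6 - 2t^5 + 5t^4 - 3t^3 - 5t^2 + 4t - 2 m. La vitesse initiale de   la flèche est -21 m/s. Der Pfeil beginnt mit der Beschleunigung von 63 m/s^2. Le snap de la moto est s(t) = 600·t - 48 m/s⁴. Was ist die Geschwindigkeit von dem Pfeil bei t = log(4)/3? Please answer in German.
Wir müssen das Integral unserer Gleichung für den Ruck j(t) = -189·exp(-3·t) 2-mal finden. Das Integral von dem Ruck ist die Beschleunigung. Mit a(0) = 63 erhalten wir a(t) = 63·exp(-3·t). Die Stammfunktion von der Beschleunigung, mit v(0) = -21, ergibt die Geschwindigkeit: v(t) = -21·exp(-3·t). Mit v(t) = -21·exp(-3·t) und Einsetzen von t = log(4)/3, finden wir v = -21/4.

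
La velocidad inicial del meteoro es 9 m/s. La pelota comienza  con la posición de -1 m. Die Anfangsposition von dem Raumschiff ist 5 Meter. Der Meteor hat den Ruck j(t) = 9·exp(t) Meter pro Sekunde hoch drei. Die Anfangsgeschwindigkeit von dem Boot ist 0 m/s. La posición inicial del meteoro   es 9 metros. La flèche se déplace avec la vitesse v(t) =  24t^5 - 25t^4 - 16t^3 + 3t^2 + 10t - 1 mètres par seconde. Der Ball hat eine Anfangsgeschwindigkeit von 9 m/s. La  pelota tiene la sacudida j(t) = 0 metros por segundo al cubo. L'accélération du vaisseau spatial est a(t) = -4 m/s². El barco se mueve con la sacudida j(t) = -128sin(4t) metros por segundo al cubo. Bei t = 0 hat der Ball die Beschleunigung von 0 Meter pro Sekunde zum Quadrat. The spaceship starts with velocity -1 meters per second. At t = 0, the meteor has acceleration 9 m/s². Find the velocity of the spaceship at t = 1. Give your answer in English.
To find the answer, we compute 1 antiderivative of a(t) = -4. The antiderivative of acceleration, with v(0) = -1, gives velocity: v(t) = -4·t - 1. We have velocity v(t) = -4·t - 1. Substituting t = 1: v(1) = -5.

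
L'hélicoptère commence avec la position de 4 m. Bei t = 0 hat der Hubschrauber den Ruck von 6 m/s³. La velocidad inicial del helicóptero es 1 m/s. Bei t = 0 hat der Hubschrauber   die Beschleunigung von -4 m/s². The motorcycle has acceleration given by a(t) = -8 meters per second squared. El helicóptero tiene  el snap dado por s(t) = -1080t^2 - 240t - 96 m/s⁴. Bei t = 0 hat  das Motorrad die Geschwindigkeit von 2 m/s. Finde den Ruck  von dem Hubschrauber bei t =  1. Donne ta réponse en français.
En partant du snap s(t) = -1080·t^2 - 240·t - 96, nous prenons 1 intégrale. La primitive du snap, avec j(0) = 6, donne le jerk: j(t) = -360·t^3 - 120·t^2 - 96·t + 6. En utilisant j(t) = -360·t^3 - 120·t^2 - 96·t + 6 et en substituant t = 1, nous trouvons j = -570.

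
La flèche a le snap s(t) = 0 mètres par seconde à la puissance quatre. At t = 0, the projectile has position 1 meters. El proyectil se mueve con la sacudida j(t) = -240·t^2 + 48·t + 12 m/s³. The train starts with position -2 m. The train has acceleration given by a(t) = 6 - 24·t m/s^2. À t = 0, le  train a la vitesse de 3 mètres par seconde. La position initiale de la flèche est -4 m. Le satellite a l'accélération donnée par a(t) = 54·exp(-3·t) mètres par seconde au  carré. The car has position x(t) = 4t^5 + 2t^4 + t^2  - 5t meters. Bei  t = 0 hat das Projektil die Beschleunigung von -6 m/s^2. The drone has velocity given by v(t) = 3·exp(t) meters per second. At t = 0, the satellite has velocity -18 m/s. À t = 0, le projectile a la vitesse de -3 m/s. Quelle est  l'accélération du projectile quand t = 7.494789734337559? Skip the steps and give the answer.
À t = 7.494789734337559, a = -32247.6478339061.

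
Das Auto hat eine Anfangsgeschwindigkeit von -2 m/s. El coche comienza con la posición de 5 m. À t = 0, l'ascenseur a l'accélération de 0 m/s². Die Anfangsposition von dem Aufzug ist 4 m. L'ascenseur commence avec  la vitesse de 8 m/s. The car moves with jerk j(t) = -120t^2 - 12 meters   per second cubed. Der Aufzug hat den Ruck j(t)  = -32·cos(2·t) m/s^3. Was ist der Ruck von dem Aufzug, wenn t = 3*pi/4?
Aus der Gleichung für den Ruck j(t) = -32·cos(2·t), setzen wir t = 3*pi/4 ein und erhalten j = 0.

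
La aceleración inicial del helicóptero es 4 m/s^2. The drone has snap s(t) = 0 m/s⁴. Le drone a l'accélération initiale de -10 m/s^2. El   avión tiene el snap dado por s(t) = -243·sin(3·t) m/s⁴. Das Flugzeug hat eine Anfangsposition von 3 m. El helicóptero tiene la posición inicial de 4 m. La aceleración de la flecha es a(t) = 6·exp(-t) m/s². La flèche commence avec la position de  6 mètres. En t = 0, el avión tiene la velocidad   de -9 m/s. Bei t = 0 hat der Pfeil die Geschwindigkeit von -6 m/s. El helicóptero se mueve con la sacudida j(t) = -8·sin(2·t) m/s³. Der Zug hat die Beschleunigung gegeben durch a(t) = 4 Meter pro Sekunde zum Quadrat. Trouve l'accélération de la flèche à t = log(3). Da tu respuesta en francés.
De l'équation de l'accélération a(t) = 6·exp(-t), nous substituons t = log(3) pour obtenir a = 2.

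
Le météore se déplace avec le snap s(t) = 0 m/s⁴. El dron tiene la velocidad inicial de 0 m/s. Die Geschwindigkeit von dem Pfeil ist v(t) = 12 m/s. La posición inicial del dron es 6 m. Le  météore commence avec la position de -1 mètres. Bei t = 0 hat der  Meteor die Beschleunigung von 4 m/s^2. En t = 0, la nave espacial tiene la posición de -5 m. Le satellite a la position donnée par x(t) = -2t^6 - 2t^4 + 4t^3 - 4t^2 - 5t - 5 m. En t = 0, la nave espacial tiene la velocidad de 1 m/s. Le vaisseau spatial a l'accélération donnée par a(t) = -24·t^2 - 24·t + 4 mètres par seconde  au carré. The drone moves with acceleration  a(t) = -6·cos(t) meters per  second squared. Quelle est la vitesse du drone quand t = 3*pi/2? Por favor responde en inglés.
We need to integrate our acceleration equation a(t) = -6·cos(t) 1 time. Taking ∫a(t)dt and applying v(0) = 0, we find v(t) = -6·sin(t). We have velocity v(t) = -6·sin(t). Substituting t = 3*pi/2: v(3*pi/2) = 6.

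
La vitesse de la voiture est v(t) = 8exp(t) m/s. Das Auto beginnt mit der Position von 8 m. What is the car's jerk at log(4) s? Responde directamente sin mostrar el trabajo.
The answer is 32.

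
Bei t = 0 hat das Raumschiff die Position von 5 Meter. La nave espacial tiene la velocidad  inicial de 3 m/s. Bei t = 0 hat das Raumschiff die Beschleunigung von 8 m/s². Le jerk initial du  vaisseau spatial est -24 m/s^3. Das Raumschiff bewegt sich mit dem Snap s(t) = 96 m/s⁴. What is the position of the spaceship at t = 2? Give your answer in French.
Nous devons trouver la primitive de notre équation du snap s(t) = 96 4 fois. La primitive du snap, avec j(0) = -24, donne le jerk: j(t) = 96·t - 24. L'intégrale du jerk, avec a(0) = 8, donne l'accélération: a(t) = 48·t^2 - 24·t + 8. En prenant ∫a(t)dt et en appliquant v(0) = 3, nous trouvons v(t) = 16·t^3 - 12·t^2 + 8·t + 3. En intégrant la vitesse et en utilisant la condition initiale x(0) = 5, nous obtenons x(t) = 4·t^4 - 4·t^3 + 4·t^2 + 3·t + 5. En utilisant x(t) = 4·t^4 - 4·t^3 + 4·t^2 + 3·t + 5 et en substituant t = 2, nous trouvons x = 59.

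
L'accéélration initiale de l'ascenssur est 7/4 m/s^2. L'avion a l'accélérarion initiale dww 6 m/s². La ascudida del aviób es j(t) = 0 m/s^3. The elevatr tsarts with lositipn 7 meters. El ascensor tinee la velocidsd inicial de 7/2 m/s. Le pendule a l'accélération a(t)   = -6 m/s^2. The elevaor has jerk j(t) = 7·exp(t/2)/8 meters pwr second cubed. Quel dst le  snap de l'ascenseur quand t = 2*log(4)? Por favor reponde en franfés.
En partant du jerk j(t) = 7·exp(t/2)/8, nous prenons 1 dérivée. La dérivée du jerk donne le snap: s(t) = 7·exp(t/2)/16. Nous avons le snap s(t) = 7·exp(t/2)/16. En substituant t = 2*log(4): s(2*log(4)) = 7/4.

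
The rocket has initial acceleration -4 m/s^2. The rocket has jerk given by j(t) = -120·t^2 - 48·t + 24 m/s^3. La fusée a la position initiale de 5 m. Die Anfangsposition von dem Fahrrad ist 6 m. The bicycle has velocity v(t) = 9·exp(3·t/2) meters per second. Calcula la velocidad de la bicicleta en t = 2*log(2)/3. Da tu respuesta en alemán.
Wir haben die Geschwindigkeit v(t) = 9·exp(3·t/2). Durch Einsetzen von t = 2*log(2)/3: v(2*log(2)/3) = 18.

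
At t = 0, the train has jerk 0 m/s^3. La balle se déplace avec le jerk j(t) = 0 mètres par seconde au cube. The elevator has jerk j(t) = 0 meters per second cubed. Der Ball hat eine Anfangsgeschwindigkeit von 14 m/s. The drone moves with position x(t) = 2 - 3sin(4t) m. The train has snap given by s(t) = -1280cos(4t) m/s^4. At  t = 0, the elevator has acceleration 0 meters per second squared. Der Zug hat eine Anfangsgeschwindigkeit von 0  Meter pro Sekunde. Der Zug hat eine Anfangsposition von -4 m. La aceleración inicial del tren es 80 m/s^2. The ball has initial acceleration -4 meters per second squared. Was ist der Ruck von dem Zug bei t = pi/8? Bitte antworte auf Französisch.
Pour résoudre ceci, nous devons prendre 1 primitive de notre équation du snap s(t) = -1280·cos(4·t). La primitive du snap est le jerk. En utilisant j(0) = 0, nous obtenons j(t) = -320·sin(4·t). De l'équation du jerk j(t) = -320·sin(4·t), nous substituons t = pi/8 pour obtenir j = -320.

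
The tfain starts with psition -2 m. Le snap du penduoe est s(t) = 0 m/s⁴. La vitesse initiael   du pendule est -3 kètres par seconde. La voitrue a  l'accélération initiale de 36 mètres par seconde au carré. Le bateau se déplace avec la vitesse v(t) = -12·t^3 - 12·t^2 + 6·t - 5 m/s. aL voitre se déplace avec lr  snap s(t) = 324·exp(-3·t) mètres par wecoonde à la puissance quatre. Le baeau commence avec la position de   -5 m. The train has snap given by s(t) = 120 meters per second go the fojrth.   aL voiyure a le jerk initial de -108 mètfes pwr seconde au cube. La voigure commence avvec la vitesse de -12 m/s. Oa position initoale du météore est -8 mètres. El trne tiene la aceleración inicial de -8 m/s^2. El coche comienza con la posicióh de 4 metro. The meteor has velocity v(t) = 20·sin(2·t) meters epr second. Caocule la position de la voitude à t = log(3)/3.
En partant du snap s(t) = 324·exp(-3·t), nous prenons 4 intégrales. La primitive du snap, avec j(0) = -108, donne le jerk: j(t) = -108·exp(-3·t). L'intégrale du jerk, avec a(0) = 36, donne l'accélération: a(t) = 36·exp(-3·t). La primitive de l'accélération est la vitesse. En utilisant v(0) = -12, nous obtenons v(t) = -12·exp(-3·t). La primitive de la vitesse, avec x(0) = 4, donne la position: x(t) = 4·exp(-3·t). De l'équation de la position x(t) = 4·exp(-3·t), nous substituons t = log(3)/3 pour obtenir x = 4/3.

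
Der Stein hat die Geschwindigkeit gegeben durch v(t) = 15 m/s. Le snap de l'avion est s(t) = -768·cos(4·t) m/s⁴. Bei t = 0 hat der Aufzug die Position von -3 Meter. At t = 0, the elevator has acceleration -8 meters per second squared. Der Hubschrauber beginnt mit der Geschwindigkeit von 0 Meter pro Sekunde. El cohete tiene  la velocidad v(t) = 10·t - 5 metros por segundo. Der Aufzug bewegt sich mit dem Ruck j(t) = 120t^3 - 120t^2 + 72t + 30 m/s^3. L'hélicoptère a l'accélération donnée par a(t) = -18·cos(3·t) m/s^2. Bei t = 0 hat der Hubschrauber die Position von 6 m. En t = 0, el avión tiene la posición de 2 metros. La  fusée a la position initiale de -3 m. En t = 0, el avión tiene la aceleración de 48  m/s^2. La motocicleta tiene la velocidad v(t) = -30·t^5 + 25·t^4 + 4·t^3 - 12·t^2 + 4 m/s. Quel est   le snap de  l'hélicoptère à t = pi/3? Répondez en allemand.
Wir müssen unsere Gleichung für die Beschleunigung a(t) = -18·cos(3·t) 2-mal ableiten. Die Ableitung von der Beschleunigung ergibt den Ruck: j(t) = 54·sin(3·t). Durch Ableiten von dem Ruck erhalten wir den Snap: s(t) = 162·cos(3·t). Mit s(t) = 162·cos(3·t) und Einsetzen von t = pi/3, finden wir s = -162.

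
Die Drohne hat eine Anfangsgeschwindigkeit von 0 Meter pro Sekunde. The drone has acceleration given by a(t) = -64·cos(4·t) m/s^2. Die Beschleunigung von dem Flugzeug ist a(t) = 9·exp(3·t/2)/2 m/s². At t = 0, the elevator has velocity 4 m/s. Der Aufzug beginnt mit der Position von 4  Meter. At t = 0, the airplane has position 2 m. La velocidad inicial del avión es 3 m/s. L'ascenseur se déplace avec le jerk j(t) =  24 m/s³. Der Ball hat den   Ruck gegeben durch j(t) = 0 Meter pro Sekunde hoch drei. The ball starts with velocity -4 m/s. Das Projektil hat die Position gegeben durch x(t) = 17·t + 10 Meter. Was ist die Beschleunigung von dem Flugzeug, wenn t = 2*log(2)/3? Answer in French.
De l'équation de l'accélération a(t) = 9·exp(3·t/2)/2, nous substituons t = 2*log(2)/3 pour obtenir a = 9.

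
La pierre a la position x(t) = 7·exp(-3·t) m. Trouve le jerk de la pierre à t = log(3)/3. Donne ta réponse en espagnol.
Partiendo de la posición x(t) = 7·exp(-3·t), tomamos 3 derivadas. Derivando la posición, obtenemos la velocidad: v(t) = -21·exp(-3·t). Tomando d/dt de v(t), encontramos a(t) = 63·exp(-3·t). Tomando d/dt de a(t), encontramos j(t) = -189·exp(-3·t). Tenemos la sacudida j(t) = -189·exp(-3·t). Sustituyendo t = log(3)/3: j(log(3)/3) = -63.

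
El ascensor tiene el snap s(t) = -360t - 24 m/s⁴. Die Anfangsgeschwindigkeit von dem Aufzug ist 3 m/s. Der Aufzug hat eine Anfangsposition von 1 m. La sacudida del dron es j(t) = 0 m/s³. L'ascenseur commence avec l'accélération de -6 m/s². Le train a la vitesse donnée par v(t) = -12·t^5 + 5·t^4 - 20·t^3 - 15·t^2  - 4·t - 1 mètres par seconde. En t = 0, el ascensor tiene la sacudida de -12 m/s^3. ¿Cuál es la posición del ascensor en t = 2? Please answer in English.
Starting from snap s(t) = -360·t - 24, we take 4 antiderivatives. The integral of snap, with j(0) = -12, gives jerk: j(t) = -180·t^2 - 24·t - 12. The integral of jerk is acceleration. Using a(0) = -6, we get a(t) = -60·t^3 - 12·t^2 - 12·t - 6. Finding the antiderivative of a(t) and using v(0) = 3: v(t) = -15·t^4 - 4·t^3 - 6·t^2 - 6·t + 3. Integrating velocity and using the initial condition x(0) = 1, we get x(t) = -3·t^5 - t^4 - 2·t^3 - 3·t^2 + 3·t + 1. Using x(t) = -3·t^5 - t^4 - 2·t^3 - 3·t^2 + 3·t + 1 and substituting t = 2, we find x = -133.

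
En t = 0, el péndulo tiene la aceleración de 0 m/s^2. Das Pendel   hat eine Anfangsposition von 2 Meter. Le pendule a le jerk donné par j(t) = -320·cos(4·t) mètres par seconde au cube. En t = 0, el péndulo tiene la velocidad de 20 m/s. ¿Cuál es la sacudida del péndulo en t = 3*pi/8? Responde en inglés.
Using j(t) = -320·cos(4·t) and substituting t = 3*pi/8, we find j = 0.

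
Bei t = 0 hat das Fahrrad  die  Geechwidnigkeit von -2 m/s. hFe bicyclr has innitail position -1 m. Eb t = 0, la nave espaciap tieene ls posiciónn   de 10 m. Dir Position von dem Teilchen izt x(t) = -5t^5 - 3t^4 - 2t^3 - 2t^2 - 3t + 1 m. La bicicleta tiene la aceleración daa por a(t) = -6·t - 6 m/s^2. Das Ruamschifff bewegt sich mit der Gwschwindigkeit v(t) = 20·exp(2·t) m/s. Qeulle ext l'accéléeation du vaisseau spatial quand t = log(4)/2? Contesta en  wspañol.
Para resolver esto, necesitamos tomar 1 derivada de nuestra ecuación de la velocidad v(t) = 20·exp(2·t). La derivada de la velocidad da la aceleración: a(t) = 40·exp(2·t). Tenemos la aceleración a(t) = 40·exp(2·t). Sustituyendo t = log(4)/2: a(log(4)/2) = 160.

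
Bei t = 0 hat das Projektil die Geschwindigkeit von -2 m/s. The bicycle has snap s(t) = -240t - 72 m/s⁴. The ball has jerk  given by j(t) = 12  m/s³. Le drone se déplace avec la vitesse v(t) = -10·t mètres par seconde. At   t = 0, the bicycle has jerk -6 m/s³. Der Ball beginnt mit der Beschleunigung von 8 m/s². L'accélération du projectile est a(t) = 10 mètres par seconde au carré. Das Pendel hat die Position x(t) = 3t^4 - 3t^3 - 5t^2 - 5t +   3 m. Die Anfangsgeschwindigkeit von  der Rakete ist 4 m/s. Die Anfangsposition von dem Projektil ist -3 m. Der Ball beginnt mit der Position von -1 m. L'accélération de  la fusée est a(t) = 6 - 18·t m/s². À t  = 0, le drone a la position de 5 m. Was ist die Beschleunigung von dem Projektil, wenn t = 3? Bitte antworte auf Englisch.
Using a(t) = 10 and substituting t = 3, we find a = 10.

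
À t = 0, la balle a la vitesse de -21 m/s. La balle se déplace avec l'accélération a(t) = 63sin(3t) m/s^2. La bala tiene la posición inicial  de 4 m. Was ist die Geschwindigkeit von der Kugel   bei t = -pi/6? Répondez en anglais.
Starting from acceleration a(t) = 63·sin(3·t), we take 1 antiderivative. Integrating acceleration and using the initial condition v(0) = -21, we get v(t) = -21·cos(3·t). From the given velocity equation v(t) = -21·cos(3·t), we substitute t = -pi/6 to get v = 0.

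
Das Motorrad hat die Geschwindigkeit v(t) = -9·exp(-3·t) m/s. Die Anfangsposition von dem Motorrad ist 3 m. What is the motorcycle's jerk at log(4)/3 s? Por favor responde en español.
Debemos derivar nuestra ecuación de la velocidad v(t) = -9·exp(-3·t) 2 veces. La derivada de la velocidad da la aceleración: a(t) = 27·exp(-3·t). Derivando la aceleración, obtenemos la sacudida: j(t) = -81·exp(-3·t). De la ecuación de la sacudida j(t) = -81·exp(-3·t), sustituimos t = log(4)/3 para obtener j = -81/4.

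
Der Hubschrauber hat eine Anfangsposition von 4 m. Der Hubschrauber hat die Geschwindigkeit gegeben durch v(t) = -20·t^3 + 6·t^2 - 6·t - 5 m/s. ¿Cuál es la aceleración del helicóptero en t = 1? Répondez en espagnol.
Debemos derivar nuestra ecuación de la velocidad v(t) = -20·t^3 + 6·t^2 - 6·t - 5 1 vez. Tomando d/dt de v(t), encontramos a(t) = -60·t^2 + 12·t - 6. Tenemos la aceleración a(t) = -60·t^2 + 12·t - 6. Sustituyendo t = 1: a(1) = -54.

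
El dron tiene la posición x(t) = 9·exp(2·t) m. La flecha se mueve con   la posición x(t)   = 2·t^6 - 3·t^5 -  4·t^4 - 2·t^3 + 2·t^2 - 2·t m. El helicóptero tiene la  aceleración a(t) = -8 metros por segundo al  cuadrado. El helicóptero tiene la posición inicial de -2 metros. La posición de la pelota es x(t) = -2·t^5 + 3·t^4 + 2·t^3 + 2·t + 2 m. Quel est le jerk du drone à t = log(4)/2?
Pour résoudre ceci, nous devons prendre 3 dérivées de notre équation de la position x(t) = 9·exp(2·t). En prenant d/dt de x(t), nous trouvons v(t) = 18·exp(2·t). En dérivant la vitesse, nous obtenons l'accélération: a(t) = 36·exp(2·t). En dérivant l'accélération, nous obtenons le jerk: j(t) = 72·exp(2·t). De l'équation du jerk j(t) = 72·exp(2·t), nous substituons t = log(4)/2 pour obtenir j = 288.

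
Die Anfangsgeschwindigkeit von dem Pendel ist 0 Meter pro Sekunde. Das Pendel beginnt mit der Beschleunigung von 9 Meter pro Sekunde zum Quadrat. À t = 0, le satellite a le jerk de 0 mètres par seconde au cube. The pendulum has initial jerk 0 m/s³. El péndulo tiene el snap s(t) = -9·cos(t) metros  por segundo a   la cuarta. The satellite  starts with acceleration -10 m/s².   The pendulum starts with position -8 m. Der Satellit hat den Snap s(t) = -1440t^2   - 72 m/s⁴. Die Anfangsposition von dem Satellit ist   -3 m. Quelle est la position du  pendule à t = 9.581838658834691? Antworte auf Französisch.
Pour résoudre ceci, nous devons prendre 4 primitives de notre équation du snap s(t) = -9·cos(t). La primitive du snap, avec j(0) = 0, donne le jerk: j(t) = -9·sin(t). En intégrant le jerk et en utilisant la condition initiale a(0) = 9, nous obtenons a(t) = 9·cos(t). En intégrant l'accélération et en utilisant la condition initiale v(0) = 0, nous obtenons v(t) = 9·sin(t). En intégrant la vitesse et en utilisant la condition initiale x(0) = -8, nous obtenons x(t) = 1 - 9·cos(t). De l'équation de la position x(t) = 1 - 9·cos(t), nous substituons t = 9.581838658834691 pour obtenir x = 9.88922172199892.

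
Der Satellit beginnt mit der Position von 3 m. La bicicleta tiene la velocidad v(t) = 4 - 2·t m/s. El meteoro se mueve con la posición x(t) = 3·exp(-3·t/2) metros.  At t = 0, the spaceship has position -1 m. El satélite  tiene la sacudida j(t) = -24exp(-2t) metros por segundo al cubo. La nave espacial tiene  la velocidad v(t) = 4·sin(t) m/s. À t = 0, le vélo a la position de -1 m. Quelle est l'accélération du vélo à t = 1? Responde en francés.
Nous devons dériver notre équation de la vitesse v(t) = 4 - 2·t 1 fois. La dérivée de la vitesse donne l'accélération: a(t) = -2. De l'équation de l'accélération a(t) = -2, nous substituons t = 1 pour obtenir a = -2.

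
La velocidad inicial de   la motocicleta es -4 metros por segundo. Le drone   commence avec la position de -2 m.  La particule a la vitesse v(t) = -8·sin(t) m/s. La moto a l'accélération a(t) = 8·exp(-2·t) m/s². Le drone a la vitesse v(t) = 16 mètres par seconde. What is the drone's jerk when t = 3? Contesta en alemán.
Um dies zu lösen, müssen wir 2 Ableitungen unserer Gleichung für die Geschwindigkeit v(t) = 16 nehmen. Durch Ableiten von der Geschwindigkeit erhalten wir die Beschleunigung: a(t) = 0. Die Ableitung von der Beschleunigung ergibt den Ruck: j(t) = 0. Aus der Gleichung für den Ruck j(t) = 0, setzen wir t = 3 ein und erhalten j = 0.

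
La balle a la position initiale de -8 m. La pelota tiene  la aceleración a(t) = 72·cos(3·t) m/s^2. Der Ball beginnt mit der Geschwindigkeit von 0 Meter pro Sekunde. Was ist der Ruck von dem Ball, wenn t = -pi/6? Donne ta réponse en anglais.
We must differentiate our acceleration equation a(t) = 72·cos(3·t) 1 time. Differentiating acceleration, we get jerk: j(t) = -216·sin(3·t). Using j(t) = -216·sin(3·t) and substituting t = -pi/6, we find j = 216.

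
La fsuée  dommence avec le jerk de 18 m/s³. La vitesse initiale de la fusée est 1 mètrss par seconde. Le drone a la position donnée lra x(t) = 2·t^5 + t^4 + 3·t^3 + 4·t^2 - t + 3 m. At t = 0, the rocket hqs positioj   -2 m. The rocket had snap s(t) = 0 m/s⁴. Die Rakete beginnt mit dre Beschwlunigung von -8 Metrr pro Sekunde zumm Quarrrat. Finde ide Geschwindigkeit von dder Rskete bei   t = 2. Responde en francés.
Pour résoudre ceci, nous devons prendre 3 primitives de notre équation du snap s(t) = 0. La primitive du snap est le jerk. En utilisant j(0) = 18, nous obtenons j(t) = 18. En prenant ∫j(t)dt et en appliquant a(0) = -8, nous trouvons a(t) = 18·t - 8. L'intégrale de l'accélération est la vitesse. En utilisant v(0) = 1, nous obtenons v(t) = 9·t^2 - 8·t + 1. En utilisant v(t) = 9·t^2 - 8·t + 1 et en substituant t = 2, nous trouvons v = 21.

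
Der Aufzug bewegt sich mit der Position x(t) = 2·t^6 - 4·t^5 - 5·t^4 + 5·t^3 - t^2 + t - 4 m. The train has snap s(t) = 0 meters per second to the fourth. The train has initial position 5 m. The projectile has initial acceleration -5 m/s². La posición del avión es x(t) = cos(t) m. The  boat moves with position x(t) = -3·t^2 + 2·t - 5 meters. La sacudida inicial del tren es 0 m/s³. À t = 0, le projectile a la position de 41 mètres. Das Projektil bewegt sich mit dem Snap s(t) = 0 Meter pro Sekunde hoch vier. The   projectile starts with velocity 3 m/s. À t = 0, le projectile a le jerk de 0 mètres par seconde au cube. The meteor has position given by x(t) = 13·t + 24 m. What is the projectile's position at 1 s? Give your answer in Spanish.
Necesitamos integrar nuestra ecuación del snap s(t) = 0 4 veces. La integral del snap es la sacudida. Usando j(0) = 0, obtenemos j(t) = 0. La integral de la sacudida, con a(0) = -5, da la aceleración: a(t) = -5. La integral de la aceleración, con v(0) = 3, da la velocidad: v(t) = 3 - 5·t. La integral de la velocidad, con x(0) = 41, da la posición: x(t) = -5·t^2/2 + 3·t + 41. De la ecuación de la posición x(t) = -5·t^2/2 + 3·t + 41, sustituimos t = 1 para obtener x = 83/2.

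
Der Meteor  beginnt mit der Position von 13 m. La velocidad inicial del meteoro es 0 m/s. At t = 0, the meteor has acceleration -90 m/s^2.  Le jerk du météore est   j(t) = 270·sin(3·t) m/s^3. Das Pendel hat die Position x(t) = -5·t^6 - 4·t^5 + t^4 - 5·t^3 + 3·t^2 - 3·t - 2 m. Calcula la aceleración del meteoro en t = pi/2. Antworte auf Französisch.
Nous devons trouver l'intégrale de notre équation du jerk j(t) = 270·sin(3·t) 1 fois. En prenant ∫j(t)dt et en appliquant a(0) = -90, nous trouvons a(t) = -90·cos(3·t). En utilisant a(t) = -90·cos(3·t) et en substituant t = pi/2, nous trouvons a = 0.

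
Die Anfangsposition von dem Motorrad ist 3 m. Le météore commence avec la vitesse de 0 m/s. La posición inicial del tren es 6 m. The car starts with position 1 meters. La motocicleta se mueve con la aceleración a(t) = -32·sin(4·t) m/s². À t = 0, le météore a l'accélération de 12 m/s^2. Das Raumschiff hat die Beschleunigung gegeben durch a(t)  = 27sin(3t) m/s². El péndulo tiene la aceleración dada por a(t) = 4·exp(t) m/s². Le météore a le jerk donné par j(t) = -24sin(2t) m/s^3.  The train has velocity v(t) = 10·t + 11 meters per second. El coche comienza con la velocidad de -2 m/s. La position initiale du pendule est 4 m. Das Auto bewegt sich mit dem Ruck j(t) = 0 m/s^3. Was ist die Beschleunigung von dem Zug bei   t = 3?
Wir müssen unsere Gleichung für die Geschwindigkeit v(t) = 10·t + 11 1-mal ableiten. Mit d/dt von v(t) finden wir a(t) = 10. Mit a(t) = 10 und Einsetzen von t = 3, finden wir a = 10.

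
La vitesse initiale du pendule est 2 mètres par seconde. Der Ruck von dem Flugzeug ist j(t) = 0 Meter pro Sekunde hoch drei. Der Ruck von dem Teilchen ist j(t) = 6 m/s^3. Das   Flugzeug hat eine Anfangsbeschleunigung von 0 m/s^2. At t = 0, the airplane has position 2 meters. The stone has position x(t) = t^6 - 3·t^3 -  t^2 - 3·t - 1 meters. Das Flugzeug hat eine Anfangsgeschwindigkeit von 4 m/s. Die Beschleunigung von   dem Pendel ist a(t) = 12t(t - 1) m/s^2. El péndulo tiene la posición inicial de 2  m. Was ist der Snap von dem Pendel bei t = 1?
Um dies zu lösen, müssen wir 2 Ableitungen unserer Gleichung für die Beschleunigung a(t) = 12·t·(t - 1) nehmen. Durch Ableiten von der Beschleunigung erhalten wir den Ruck: j(t) = 24·t - 12. Durch Ableiten von dem Ruck erhalten wir den Snap: s(t) = 24. Mit s(t) = 24 und Einsetzen von t = 1, finden wir s = 24.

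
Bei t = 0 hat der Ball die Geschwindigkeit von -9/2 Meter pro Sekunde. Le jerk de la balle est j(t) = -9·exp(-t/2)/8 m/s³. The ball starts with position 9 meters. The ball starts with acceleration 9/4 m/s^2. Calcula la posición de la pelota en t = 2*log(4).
Partiendo de la sacudida j(t) = -9·exp(-t/2)/8, tomamos 3 integrales. Tomando ∫j(t)dt y aplicando a(0) = 9/4, encontramos a(t) = 9·exp(-t/2)/4. Tomando ∫a(t)dt y aplicando v(0) = -9/2, encontramos v(t) = -9·exp(-t/2)/2. Tomando ∫v(t)dt y aplicando x(0) = 9, encontramos x(t) = 9·exp(-t/2). De la ecuación de la posición x(t) = 9·exp(-t/2), sustituimos t = 2*log(4) para obtener x = 9/4.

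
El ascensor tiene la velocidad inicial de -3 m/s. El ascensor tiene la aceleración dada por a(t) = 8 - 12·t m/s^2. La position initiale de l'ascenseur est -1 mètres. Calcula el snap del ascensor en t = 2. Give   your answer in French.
Pour résoudre ceci, nous devons prendre 2 dérivées de notre équation de l'accélération a(t) = 8 - 12·t. En dérivant l'accélération, nous obtenons le jerk: j(t) = -12. En dérivant le jerk, nous obtenons le snap: s(t) = 0. De l'équation du snap s(t) = 0, nous substituons t = 2 pour obtenir s = 0.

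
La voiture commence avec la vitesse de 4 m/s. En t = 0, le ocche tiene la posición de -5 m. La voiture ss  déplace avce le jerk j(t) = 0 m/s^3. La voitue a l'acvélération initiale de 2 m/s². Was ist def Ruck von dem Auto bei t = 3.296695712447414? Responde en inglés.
We have jerk j(t) = 0. Substituting t = 3.296695712447414: j(3.296695712447414) = 0.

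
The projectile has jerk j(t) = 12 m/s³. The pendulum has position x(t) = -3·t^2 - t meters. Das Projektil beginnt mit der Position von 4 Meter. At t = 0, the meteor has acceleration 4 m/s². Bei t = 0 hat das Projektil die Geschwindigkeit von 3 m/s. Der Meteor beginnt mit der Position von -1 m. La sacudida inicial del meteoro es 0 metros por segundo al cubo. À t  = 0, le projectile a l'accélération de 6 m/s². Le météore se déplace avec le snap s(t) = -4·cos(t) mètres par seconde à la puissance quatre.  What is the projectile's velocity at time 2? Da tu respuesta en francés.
Nous devons intégrer notre équation du jerk j(t) = 12 2 fois. L'intégrale du jerk, avec a(0) = 6, donne l'accélération: a(t) = 12·t + 6. La primitive de l'accélération est la vitesse. En utilisant v(0) = 3, nous obtenons v(t) = 6·t^2 + 6·t + 3. Nous avons la vitesse v(t) = 6·t^2 + 6·t + 3. En substituant t = 2: v(2) = 39.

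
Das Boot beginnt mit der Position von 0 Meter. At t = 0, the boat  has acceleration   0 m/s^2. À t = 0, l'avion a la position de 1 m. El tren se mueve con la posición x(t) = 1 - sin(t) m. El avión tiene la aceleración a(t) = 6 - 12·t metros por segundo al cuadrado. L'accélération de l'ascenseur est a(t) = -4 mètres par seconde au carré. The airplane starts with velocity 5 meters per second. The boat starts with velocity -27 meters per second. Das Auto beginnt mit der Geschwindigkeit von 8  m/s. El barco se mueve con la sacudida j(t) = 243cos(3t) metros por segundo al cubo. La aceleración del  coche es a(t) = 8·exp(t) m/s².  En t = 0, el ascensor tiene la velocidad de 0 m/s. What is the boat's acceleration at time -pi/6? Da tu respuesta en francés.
Nous devons intégrer notre équation du jerk j(t) = 243·cos(3·t) 1 fois. En intégrant le jerk et en utilisant la condition initiale a(0) = 0, nous obtenons a(t) = 81·sin(3·t). En utilisant a(t) = 81·sin(3·t) et en substituant t = -pi/6, nous trouvons a = -81.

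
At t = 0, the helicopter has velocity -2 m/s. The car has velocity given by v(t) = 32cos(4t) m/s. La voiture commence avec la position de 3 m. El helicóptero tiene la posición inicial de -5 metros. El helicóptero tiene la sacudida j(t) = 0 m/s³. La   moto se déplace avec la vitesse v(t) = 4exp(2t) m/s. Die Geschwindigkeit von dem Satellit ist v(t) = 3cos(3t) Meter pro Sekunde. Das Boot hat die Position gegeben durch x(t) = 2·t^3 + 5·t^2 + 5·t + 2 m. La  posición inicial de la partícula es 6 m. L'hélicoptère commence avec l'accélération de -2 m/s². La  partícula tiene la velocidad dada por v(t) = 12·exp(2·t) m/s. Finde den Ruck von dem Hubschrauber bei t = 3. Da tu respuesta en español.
Tenemos la sacudida j(t) = 0. Sustituyendo t = 3: j(3) = 0.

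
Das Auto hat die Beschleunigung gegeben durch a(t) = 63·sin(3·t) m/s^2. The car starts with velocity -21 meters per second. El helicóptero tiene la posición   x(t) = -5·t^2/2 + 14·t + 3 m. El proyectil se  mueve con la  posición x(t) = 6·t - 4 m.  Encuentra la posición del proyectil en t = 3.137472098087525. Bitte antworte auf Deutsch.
Mit x(t) = 6·t - 4 und Einsetzen von t = 3.137472098087525, finden wir x = 14.8248325885252.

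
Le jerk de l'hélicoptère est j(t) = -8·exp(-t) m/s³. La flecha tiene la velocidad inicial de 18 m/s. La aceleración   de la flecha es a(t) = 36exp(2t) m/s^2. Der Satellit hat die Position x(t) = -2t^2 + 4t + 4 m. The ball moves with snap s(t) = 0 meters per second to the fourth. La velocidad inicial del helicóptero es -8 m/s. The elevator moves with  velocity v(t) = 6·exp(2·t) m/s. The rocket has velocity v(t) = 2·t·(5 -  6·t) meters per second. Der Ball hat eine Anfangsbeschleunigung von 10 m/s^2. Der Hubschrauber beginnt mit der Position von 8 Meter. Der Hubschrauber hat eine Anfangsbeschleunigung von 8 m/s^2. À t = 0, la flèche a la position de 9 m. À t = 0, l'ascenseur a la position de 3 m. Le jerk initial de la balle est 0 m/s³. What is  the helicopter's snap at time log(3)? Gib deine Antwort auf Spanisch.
Debemos derivar nuestra ecuación de la sacudida j(t) = -8·exp(-t) 1 vez. Tomando d/dt de j(t), encontramos s(t) = 8·exp(-t). Usando s(t) = 8·exp(-t) y sustituyendo t = log(3), encontramos s = 8/3.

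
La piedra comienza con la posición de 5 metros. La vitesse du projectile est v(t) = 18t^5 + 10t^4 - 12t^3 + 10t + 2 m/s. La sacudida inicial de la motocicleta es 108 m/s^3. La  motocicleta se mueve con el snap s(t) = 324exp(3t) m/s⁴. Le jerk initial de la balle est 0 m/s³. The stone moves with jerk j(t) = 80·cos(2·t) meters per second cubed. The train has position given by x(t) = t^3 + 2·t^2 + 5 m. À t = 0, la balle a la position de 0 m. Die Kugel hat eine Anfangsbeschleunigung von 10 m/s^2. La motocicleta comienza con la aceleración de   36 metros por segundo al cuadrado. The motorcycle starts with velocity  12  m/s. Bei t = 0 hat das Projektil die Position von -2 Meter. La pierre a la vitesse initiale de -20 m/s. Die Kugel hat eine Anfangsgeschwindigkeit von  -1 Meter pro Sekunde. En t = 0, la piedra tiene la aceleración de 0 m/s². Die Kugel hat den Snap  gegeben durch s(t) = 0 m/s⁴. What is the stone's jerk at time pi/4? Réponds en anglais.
Using j(t) = 80·cos(2·t) and substituting t = pi/4, we find j = 0.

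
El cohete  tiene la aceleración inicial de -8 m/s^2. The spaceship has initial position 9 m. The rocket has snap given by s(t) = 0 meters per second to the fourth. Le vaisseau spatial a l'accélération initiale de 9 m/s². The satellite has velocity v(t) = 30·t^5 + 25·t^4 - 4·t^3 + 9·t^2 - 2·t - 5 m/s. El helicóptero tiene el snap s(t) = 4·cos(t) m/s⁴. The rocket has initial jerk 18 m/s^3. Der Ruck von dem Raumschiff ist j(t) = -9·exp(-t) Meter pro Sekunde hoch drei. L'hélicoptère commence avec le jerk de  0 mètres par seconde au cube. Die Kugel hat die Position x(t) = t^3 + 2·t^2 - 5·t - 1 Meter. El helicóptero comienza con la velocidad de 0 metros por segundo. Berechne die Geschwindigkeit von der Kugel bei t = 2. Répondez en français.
Pour résoudre ceci, nous devons prendre 1 dérivée de notre équation de la position x(t) = t^3 + 2·t^2 - 5·t - 1. En prenant d/dt de x(t), nous trouvons v(t) = 3·t^2 + 4·t - 5. En utilisant v(t) = 3·t^2 + 4·t - 5 et en substituant t = 2, nous trouvons v = 15.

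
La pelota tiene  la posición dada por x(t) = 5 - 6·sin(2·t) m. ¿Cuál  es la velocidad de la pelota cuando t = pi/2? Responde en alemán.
Ausgehend von der Position x(t) = 5 - 6·sin(2·t), nehmen wir 1 Ableitung. Durch Ableiten von der Position erhalten wir die Geschwindigkeit: v(t) = -12·cos(2·t). Aus der Gleichung für die Geschwindigkeit v(t) = -12·cos(2·t), setzen wir t = pi/2 ein und erhalten v = 12.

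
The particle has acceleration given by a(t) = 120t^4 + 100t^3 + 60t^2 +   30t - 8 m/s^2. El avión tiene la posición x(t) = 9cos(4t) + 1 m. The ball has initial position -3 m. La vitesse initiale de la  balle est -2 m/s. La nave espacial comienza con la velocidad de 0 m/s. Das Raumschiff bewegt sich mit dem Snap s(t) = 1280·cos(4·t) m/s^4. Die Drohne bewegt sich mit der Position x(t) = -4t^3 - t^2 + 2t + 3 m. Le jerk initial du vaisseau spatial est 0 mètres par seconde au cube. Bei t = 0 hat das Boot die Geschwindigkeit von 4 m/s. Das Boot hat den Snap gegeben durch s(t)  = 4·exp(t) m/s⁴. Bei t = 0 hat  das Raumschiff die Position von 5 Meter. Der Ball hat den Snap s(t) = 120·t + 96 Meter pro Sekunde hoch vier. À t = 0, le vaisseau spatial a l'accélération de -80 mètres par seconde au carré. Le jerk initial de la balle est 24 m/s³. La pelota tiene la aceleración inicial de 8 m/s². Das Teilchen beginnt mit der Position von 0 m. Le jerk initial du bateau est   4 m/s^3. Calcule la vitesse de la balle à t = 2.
Nous devons intégrer notre équation du snap s(t) = 120·t + 96 3 fois. La primitive du snap est le jerk. En utilisant j(0) = 24, nous obtenons j(t) = 60·t^2 + 96·t + 24. En intégrant le jerk et en utilisant la condition initiale a(0) = 8, nous obtenons a(t) = 20·t^3 + 48·t^2 + 24·t + 8. En intégrant l'accélération et en utilisant la condition initiale v(0) = -2, nous obtenons v(t) = 5·t^4 + 16·t^3 + 12·t^2 + 8·t - 2. De l'équation de la vitesse v(t) = 5·t^4 + 16·t^3 + 12·t^2 + 8·t - 2, nous substituons t = 2 pour obtenir v = 270.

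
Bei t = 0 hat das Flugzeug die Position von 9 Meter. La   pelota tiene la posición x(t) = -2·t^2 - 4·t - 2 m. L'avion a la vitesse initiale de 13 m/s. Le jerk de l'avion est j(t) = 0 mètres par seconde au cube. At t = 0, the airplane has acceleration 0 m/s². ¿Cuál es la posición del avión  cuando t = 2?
Necesitamos integrar nuestra ecuación de la sacudida j(t) = 0 3 veces. Tomando ∫j(t)dt y aplicando a(0) = 0, encontramos a(t) = 0. Tomando ∫a(t)dt y aplicando v(0) = 13, encontramos v(t) = 13. Integrando la velocidad y usando la condición inicial x(0) = 9, obtenemos x(t) = 13·t + 9. De la ecuación de la posición x(t) = 13·t + 9, sustituimos t = 2 para obtener x = 35.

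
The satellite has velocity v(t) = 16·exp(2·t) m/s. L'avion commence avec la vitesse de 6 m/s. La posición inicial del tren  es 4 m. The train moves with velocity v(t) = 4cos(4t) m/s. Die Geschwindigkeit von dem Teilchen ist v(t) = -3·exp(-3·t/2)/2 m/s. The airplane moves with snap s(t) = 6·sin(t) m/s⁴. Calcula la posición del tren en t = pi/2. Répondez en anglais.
To find the answer, we compute 1 integral of v(t) = 4·cos(4·t). The integral of velocity is position. Using x(0) = 4, we get x(t) = sin(4·t) + 4. Using x(t) = sin(4·t) + 4 and substituting t = pi/2, we find x = 4.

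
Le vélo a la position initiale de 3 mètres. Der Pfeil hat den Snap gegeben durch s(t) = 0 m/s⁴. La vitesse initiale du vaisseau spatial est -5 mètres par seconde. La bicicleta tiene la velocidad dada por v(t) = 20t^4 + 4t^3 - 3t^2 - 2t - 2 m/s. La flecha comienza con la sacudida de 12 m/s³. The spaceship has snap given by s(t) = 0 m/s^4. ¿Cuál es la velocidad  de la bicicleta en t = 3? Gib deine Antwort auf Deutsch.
Wir haben die Geschwindigkeit v(t) = 20·t^4 + 4·t^3 - 3·t^2 - 2·t - 2. Durch Einsetzen von t = 3: v(3) = 1693.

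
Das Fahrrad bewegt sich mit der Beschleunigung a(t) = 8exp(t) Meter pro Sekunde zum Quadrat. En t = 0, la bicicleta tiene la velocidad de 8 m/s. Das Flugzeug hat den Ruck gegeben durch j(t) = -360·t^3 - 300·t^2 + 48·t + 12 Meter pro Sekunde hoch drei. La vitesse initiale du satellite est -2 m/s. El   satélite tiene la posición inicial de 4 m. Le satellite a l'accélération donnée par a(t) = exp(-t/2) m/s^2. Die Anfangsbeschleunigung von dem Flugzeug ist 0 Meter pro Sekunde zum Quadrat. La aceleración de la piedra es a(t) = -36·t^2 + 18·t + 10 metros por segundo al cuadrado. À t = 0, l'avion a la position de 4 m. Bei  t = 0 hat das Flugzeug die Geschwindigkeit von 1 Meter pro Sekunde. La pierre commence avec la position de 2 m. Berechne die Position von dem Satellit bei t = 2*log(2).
Wir müssen die Stammfunktion unserer Gleichung für die Beschleunigung a(t) = exp(-t/2) 2-mal finden. Das Integral von der Beschleunigung, mit v(0) = -2, ergibt die Geschwindigkeit: v(t) = -2·exp(-t/2). Mit ∫v(t)dt und Anwendung von x(0) = 4, finden wir x(t) = 4·exp(-t/2). Mit x(t) = 4·exp(-t/2) und Einsetzen von t = 2*log(2), finden wir x = 2.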